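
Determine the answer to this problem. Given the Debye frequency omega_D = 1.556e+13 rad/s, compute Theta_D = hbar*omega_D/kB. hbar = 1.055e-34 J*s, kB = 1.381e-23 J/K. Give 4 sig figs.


Step 1: hbar*omega_D = 1.055e-34 * 1.556e+13 = 1.642e-21 J
Step 2: Theta_D = 1.642e-21 / 1.381e-23
Step 3: Theta_D = 118.9 K

118.9


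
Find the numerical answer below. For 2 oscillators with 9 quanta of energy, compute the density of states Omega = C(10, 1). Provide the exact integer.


Step 1: Use binomial coefficient C(10, 1)
Step 2: Numerator = 10! / 9!
Step 3: Denominator = 1!
Step 4: Omega = 10

10


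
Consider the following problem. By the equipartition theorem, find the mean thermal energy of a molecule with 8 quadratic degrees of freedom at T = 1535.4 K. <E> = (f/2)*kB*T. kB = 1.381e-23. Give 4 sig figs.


Step 1: f/2 = 8/2 = 4
Step 2: kB*T = 1.381e-23 * 1535.4 = 2.12e-20
Step 3: <E> = 4 * 2.12e-20 = 8.482e-20 J

8.482e-20


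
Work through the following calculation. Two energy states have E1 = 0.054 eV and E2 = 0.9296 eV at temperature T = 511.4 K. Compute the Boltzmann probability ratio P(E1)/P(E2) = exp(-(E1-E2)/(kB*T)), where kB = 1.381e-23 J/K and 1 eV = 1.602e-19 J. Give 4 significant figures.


Step 1: Compute energy difference dE = E1 - E2 = 0.054 - 0.9296 = -0.8756 eV
Step 2: Convert to Joules: dE_J = -0.8756 * 1.602e-19 = -1.403e-19 J
Step 3: Compute exponent = -dE_J / (kB * T) = -(-1.403e-19) / (1.381e-23 * 511.4) = 19.86
Step 4: P(E1)/P(E2) = exp(19.86) = 4.225e+08

4.225e+08


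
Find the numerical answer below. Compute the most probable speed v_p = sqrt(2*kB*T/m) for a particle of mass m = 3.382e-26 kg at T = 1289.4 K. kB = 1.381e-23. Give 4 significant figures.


Step 1: Numerator = 2*kB*T = 2*1.381e-23*1289.4 = 3.561e-20
Step 2: Ratio = 3.561e-20 / 3.382e-26 = 1.053e+06
Step 3: v_p = sqrt(1.053e+06) = 1026 m/s

1026


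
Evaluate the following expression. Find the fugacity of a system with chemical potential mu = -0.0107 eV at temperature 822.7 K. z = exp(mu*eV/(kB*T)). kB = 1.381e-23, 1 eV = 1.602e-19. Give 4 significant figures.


Step 1: Convert mu to Joules: -0.0107*1.602e-19 = -1.714e-21 J
Step 2: kB*T = 1.381e-23*822.7 = 1.136e-20 J
Step 3: mu/(kB*T) = -0.1509
Step 4: z = exp(-0.1509) = 0.86

0.86


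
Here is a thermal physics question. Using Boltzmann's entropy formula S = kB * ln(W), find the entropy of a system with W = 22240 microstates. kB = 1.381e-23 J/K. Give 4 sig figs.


Step 1: ln(W) = ln(22240) = 10.01
Step 2: S = kB * ln(W) = 1.381e-23 * 10.01
Step 3: S = 1.382e-22 J/K

1.382e-22


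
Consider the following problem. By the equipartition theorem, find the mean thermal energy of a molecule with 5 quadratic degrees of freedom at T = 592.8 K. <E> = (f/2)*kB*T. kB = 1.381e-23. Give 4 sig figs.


Step 1: f/2 = 5/2 = 2.5
Step 2: kB*T = 1.381e-23 * 592.8 = 8.187e-21
Step 3: <E> = 2.5 * 8.187e-21 = 2.047e-20 J

2.047e-20


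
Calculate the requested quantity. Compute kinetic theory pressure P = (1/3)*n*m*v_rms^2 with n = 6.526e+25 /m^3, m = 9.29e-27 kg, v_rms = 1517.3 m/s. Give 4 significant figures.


Step 1: v_rms^2 = 1517.3^2 = 2.302e+06
Step 2: n*m = 6.526e+25*9.29e-27 = 0.6063
Step 3: P = (1/3)*0.6063*2.302e+06 = 4.652e+05 Pa

4.652e+05


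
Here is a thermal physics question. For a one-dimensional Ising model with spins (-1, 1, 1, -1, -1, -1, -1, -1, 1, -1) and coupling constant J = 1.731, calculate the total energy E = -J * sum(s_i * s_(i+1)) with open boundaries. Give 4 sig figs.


Step 1: Nearest-neighbor products: -1, 1, -1, 1, 1, 1, 1, -1, -1
Step 2: Sum of products = 1
Step 3: E = -1.731 * 1 = -1.731

-1.731


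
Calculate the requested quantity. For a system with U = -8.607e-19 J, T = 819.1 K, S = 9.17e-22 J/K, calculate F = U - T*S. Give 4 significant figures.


Step 1: T*S = 819.1 * 9.17e-22 = 7.511e-19 J
Step 2: F = U - T*S = -8.607e-19 - 7.511e-19
Step 3: F = -1.612e-18 J

-1.612e-18


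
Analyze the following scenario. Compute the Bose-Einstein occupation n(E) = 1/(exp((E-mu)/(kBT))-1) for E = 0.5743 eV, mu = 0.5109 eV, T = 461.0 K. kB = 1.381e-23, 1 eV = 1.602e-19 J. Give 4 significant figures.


Step 1: (E - mu) = 0.0634 eV
Step 2: x = (E-mu)*eV/(kB*T) = 0.0634*1.602e-19/(1.381e-23*461.0) = 1.595
Step 3: exp(x) = 4.93
Step 4: n = 1/(exp(x)-1) = 0.2544

0.2544


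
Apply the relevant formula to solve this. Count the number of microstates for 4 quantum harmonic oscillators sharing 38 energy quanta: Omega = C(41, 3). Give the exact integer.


Step 1: Use binomial coefficient C(41, 3)
Step 2: Numerator = 41! / 38!
Step 3: Denominator = 3!
Step 4: Omega = 10660

10660


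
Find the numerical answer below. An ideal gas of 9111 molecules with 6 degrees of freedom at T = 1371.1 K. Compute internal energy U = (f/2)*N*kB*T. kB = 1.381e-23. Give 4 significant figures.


Step 1: f/2 = 6/2 = 3.0
Step 2: N*kB*T = 9111*1.381e-23*1371.1 = 1.725e-16
Step 3: U = 3.0 * 1.725e-16 = 5.175e-16 J

5.175e-16


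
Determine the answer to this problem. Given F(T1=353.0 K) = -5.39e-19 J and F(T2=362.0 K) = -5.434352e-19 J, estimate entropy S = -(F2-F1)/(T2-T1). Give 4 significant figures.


Step 1: dF = F2 - F1 = -5.434352e-19 - (-5.39e-19) = -4.4352e-21 J
Step 2: dT = T2 - T1 = 362.0 - 353.0 = 9 K
Step 3: S = -dF/dT = -(-4.4352e-21)/9 = 4.928e-22 J/K

4.928e-22


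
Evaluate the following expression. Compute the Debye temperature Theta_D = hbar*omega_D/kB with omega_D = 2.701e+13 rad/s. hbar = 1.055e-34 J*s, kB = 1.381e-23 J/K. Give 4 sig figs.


Step 1: hbar*omega_D = 1.055e-34 * 2.701e+13 = 2.85e-21 J
Step 2: Theta_D = 2.85e-21 / 1.381e-23
Step 3: Theta_D = 206.3 K

206.3


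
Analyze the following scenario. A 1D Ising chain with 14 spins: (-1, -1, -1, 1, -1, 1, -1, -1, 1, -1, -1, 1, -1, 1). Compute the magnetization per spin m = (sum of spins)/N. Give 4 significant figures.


Step 1: Count up spins (+1): 5, down spins (-1): 9
Step 2: Total magnetization M = 5 - 9 = -4
Step 3: m = M/N = -4/14 = -0.2857

-0.2857


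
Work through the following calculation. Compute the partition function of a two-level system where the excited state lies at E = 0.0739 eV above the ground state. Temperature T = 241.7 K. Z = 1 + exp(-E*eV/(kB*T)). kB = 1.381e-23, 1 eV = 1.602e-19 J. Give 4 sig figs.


Step 1: Compute beta*E = E*eV/(kB*T) = 0.0739*1.602e-19/(1.381e-23*241.7) = 3.547
Step 2: exp(-beta*E) = exp(-3.547) = 0.02882
Step 3: Z = 1 + 0.02882 = 1.029

1.029


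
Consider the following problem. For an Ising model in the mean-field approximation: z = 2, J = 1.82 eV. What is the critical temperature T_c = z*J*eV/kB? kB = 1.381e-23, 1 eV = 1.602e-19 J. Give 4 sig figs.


Step 1: z*J = 2*1.82 = 3.64 eV
Step 2: Convert to Joules: 3.64*1.602e-19 = 5.831e-19 J
Step 3: T_c = 5.831e-19 / 1.381e-23 = 4.223e+04 K

4.223e+04


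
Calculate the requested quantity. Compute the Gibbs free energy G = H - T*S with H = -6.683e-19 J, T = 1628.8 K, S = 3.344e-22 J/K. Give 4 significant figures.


Step 1: T*S = 1628.8 * 3.344e-22 = 5.447e-19 J
Step 2: G = H - T*S = -6.683e-19 - 5.447e-19
Step 3: G = -1.213e-18 J

-1.213e-18


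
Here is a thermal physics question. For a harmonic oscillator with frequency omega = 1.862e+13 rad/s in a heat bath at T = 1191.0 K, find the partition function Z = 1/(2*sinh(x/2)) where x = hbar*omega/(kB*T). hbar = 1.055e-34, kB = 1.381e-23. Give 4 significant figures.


Step 1: Compute x = hbar*omega/(kB*T) = 1.055e-34*1.862e+13/(1.381e-23*1191.0) = 0.1194
Step 2: x/2 = 0.05972
Step 3: sinh(x/2) = 0.05975
Step 4: Z = 1/(2*0.05975) = 8.368

8.368


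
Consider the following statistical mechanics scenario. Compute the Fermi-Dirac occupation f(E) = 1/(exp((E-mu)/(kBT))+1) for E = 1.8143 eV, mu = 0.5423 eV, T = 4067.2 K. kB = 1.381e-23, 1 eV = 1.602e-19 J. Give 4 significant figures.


Step 1: (E - mu) = 1.8143 - 0.5423 = 1.272 eV
Step 2: Convert: (E-mu)*eV = 2.038e-19 J
Step 3: x = (E-mu)*eV/(kB*T) = 3.628
Step 4: f = 1/(exp(3.628)+1) = 0.02588

0.02588


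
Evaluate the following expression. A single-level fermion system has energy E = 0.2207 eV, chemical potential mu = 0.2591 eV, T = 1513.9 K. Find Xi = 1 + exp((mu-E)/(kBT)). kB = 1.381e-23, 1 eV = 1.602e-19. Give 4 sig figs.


Step 1: (mu - E) = 0.2591 - 0.2207 = 0.0384 eV
Step 2: x = (mu-E)*eV/(kB*T) = 0.0384*1.602e-19/(1.381e-23*1513.9) = 0.2942
Step 3: exp(x) = 1.342
Step 4: Xi = 1 + 1.342 = 2.342

2.342


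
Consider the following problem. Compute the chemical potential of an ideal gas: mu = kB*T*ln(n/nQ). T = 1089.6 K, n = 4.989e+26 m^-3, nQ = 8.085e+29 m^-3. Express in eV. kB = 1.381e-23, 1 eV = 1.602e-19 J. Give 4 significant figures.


Step 1: n/nQ = 4.989e+26/8.085e+29 = 0.0006171
Step 2: ln(n/nQ) = -7.391
Step 3: mu = kB*T*ln(n/nQ) = 1.505e-20*-7.391 = -1.112e-19 J
Step 4: Convert to eV: -1.112e-19/1.602e-19 = -0.6942 eV

-0.6942


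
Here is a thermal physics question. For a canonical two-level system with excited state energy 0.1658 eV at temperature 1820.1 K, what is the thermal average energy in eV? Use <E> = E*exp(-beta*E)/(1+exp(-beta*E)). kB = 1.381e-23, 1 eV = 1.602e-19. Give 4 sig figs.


Step 1: beta*E = 0.1658*1.602e-19/(1.381e-23*1820.1) = 1.057
Step 2: exp(-beta*E) = 0.3476
Step 3: <E> = 0.1658*0.3476/(1+0.3476) = 0.04277 eV

0.04277


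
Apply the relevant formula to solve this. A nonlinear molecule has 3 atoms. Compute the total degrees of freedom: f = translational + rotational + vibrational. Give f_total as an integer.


Step 1: Translational DOF = 3
Step 2: Rotational DOF (nonlinear) = 3
Step 3: Vibrational DOF = 3*3 - 6 = 3
Step 4: Total = 3 + 3 + 3 = 9

9


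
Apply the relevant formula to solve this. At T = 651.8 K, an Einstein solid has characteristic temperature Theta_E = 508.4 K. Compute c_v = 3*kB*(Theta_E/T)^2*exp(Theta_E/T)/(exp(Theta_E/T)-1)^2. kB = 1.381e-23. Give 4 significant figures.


Step 1: x = Theta_E/T = 508.4/651.8 = 0.78
Step 2: x^2 = 0.6084
Step 3: exp(x) = 2.181
Step 4: c_v = 3*1.381e-23*0.6084*2.181/(2.181-1)^2 = 3.939e-23

3.939e-23


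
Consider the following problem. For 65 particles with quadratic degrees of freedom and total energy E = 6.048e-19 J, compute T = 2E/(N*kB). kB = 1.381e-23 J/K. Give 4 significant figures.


Step 1: Numerator = 2*E = 2*6.048e-19 = 1.21e-18 J
Step 2: Denominator = N*kB = 65*1.381e-23 = 8.977e-22
Step 3: T = 1.21e-18 / 8.977e-22 = 1348 K

1348


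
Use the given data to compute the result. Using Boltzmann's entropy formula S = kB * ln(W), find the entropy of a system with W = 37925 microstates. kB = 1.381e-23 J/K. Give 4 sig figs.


Step 1: ln(W) = ln(37925) = 10.54
Step 2: S = kB * ln(W) = 1.381e-23 * 10.54
Step 3: S = 1.456e-22 J/K

1.456e-22


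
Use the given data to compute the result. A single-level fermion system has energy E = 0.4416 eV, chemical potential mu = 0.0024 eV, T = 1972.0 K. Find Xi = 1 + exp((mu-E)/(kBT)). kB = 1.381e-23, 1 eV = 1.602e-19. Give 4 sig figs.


Step 1: (mu - E) = 0.0024 - 0.4416 = -0.4392 eV
Step 2: x = (mu-E)*eV/(kB*T) = -0.4392*1.602e-19/(1.381e-23*1972.0) = -2.584
Step 3: exp(x) = 0.0755
Step 4: Xi = 1 + 0.0755 = 1.076

1.076


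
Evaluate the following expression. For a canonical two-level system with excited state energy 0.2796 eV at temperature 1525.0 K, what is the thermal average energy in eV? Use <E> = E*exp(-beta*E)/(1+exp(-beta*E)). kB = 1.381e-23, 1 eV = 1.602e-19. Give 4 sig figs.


Step 1: beta*E = 0.2796*1.602e-19/(1.381e-23*1525.0) = 2.127
Step 2: exp(-beta*E) = 0.1192
Step 3: <E> = 0.2796*0.1192/(1+0.1192) = 0.02978 eV

0.02978


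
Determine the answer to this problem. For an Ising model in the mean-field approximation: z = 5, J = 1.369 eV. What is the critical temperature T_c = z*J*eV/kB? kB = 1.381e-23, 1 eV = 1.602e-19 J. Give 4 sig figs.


Step 1: z*J = 5*1.369 = 6.845 eV
Step 2: Convert to Joules: 6.845*1.602e-19 = 1.097e-18 J
Step 3: T_c = 1.097e-18 / 1.381e-23 = 7.94e+04 K

7.94e+04


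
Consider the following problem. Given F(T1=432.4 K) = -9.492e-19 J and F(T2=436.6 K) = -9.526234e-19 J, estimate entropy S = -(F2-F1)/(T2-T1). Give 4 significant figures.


Step 1: dF = F2 - F1 = -9.526234e-19 - (-9.492e-19) = -3.4234e-21 J
Step 2: dT = T2 - T1 = 436.6 - 432.4 = 4.2 K
Step 3: S = -dF/dT = -(-3.4234e-21)/4.2 = 8.151e-22 J/K

8.151e-22


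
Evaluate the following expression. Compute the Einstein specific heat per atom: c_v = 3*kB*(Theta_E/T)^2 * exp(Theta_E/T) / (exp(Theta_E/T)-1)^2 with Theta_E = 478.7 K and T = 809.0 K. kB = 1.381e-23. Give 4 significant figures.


Step 1: x = Theta_E/T = 478.7/809.0 = 0.5917
Step 2: x^2 = 0.3501
Step 3: exp(x) = 1.807
Step 4: c_v = 3*1.381e-23*0.3501*1.807/(1.807-1)^2 = 4.024e-23

4.024e-23


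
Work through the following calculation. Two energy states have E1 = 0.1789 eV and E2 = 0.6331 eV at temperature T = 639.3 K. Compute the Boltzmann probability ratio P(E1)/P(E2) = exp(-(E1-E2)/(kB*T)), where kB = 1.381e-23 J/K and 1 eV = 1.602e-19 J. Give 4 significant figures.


Step 1: Compute energy difference dE = E1 - E2 = 0.1789 - 0.6331 = -0.4542 eV
Step 2: Convert to Joules: dE_J = -0.4542 * 1.602e-19 = -7.276e-20 J
Step 3: Compute exponent = -dE_J / (kB * T) = -(-7.276e-20) / (1.381e-23 * 639.3) = 8.242
Step 4: P(E1)/P(E2) = exp(8.242) = 3796

3796


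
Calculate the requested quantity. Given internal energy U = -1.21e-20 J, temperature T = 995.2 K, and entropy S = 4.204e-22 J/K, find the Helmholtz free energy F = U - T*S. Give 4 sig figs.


Step 1: T*S = 995.2 * 4.204e-22 = 4.184e-19 J
Step 2: F = U - T*S = -1.21e-20 - 4.184e-19
Step 3: F = -4.305e-19 J

-4.305e-19


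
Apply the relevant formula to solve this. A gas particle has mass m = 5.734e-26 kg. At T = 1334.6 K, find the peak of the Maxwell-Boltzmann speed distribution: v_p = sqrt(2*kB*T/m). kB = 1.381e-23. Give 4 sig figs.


Step 1: Numerator = 2*kB*T = 2*1.381e-23*1334.6 = 3.686e-20
Step 2: Ratio = 3.686e-20 / 5.734e-26 = 6.429e+05
Step 3: v_p = sqrt(6.429e+05) = 801.8 m/s

801.8


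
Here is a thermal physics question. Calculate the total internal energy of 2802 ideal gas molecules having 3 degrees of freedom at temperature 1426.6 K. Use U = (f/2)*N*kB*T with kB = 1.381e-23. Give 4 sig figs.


Step 1: f/2 = 3/2 = 1.5
Step 2: N*kB*T = 2802*1.381e-23*1426.6 = 5.52e-17
Step 3: U = 1.5 * 5.52e-17 = 8.28e-17 J

8.28e-17


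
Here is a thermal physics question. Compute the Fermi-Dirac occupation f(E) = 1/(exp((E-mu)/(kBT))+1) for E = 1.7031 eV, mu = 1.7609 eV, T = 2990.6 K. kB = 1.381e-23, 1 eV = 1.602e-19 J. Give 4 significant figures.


Step 1: (E - mu) = 1.7031 - 1.7609 = -0.0578 eV
Step 2: Convert: (E-mu)*eV = -9.26e-21 J
Step 3: x = (E-mu)*eV/(kB*T) = -0.2242
Step 4: f = 1/(exp(-0.2242)+1) = 0.5558

0.5558


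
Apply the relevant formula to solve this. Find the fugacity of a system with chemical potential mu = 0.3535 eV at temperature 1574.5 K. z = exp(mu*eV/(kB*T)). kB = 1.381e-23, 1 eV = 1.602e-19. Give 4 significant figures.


Step 1: Convert mu to Joules: 0.3535*1.602e-19 = 5.663e-20 J
Step 2: kB*T = 1.381e-23*1574.5 = 2.174e-20 J
Step 3: mu/(kB*T) = 2.604
Step 4: z = exp(2.604) = 13.52

13.52


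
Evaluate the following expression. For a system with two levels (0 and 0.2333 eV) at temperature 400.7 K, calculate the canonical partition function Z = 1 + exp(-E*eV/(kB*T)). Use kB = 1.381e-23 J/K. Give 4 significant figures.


Step 1: Compute beta*E = E*eV/(kB*T) = 0.2333*1.602e-19/(1.381e-23*400.7) = 6.754
Step 2: exp(-beta*E) = exp(-6.754) = 0.001166
Step 3: Z = 1 + 0.001166 = 1.001

1.001


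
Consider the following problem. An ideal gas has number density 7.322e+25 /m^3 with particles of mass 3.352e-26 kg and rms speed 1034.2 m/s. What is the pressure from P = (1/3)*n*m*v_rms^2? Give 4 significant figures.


Step 1: v_rms^2 = 1034.2^2 = 1.07e+06
Step 2: n*m = 7.322e+25*3.352e-26 = 2.454
Step 3: P = (1/3)*2.454*1.07e+06 = 8.75e+05 Pa

8.75e+05


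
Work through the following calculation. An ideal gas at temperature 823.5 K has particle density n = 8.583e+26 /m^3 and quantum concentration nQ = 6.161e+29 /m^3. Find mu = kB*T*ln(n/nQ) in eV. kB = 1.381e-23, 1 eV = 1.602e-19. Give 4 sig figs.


Step 1: n/nQ = 8.583e+26/6.161e+29 = 0.001393
Step 2: ln(n/nQ) = -6.576
Step 3: mu = kB*T*ln(n/nQ) = 1.137e-20*-6.576 = -7.479e-20 J
Step 4: Convert to eV: -7.479e-20/1.602e-19 = -0.4668 eV

-0.4668


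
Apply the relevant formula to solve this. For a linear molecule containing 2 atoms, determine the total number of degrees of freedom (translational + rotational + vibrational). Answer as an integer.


Step 1: Translational DOF = 3
Step 2: Rotational DOF (linear) = 2
Step 3: Vibrational DOF = 3*2 - 5 = 1
Step 4: Total = 3 + 2 + 1 = 6

6


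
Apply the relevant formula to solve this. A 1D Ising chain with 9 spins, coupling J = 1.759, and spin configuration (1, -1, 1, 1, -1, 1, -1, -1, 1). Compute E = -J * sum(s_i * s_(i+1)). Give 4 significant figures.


Step 1: Nearest-neighbor products: -1, -1, 1, -1, -1, -1, 1, -1
Step 2: Sum of products = -4
Step 3: E = -1.759 * -4 = 7.036

7.036


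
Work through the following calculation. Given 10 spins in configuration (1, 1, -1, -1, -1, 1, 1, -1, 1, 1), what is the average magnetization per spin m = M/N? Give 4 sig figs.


Step 1: Count up spins (+1): 6, down spins (-1): 4
Step 2: Total magnetization M = 6 - 4 = 2
Step 3: m = M/N = 2/10 = 0.2

0.2


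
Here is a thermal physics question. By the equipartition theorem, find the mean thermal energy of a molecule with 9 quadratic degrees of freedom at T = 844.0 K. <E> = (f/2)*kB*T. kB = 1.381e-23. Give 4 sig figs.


Step 1: f/2 = 9/2 = 4.5
Step 2: kB*T = 1.381e-23 * 844.0 = 1.166e-20
Step 3: <E> = 4.5 * 1.166e-20 = 5.245e-20 J

5.245e-20


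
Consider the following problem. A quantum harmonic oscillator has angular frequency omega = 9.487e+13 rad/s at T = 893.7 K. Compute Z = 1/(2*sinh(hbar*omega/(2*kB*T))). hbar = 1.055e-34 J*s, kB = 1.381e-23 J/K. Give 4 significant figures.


Step 1: Compute x = hbar*omega/(kB*T) = 1.055e-34*9.487e+13/(1.381e-23*893.7) = 0.811
Step 2: x/2 = 0.4055
Step 3: sinh(x/2) = 0.4167
Step 4: Z = 1/(2*0.4167) = 1.2

1.2


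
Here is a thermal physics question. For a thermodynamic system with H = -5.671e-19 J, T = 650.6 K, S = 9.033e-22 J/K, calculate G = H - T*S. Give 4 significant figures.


Step 1: T*S = 650.6 * 9.033e-22 = 5.877e-19 J
Step 2: G = H - T*S = -5.671e-19 - 5.877e-19
Step 3: G = -1.155e-18 J

-1.155e-18


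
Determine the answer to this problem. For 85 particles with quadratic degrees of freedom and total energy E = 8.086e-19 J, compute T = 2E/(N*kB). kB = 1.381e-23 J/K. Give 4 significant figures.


Step 1: Numerator = 2*E = 2*8.086e-19 = 1.617e-18 J
Step 2: Denominator = N*kB = 85*1.381e-23 = 1.174e-21
Step 3: T = 1.617e-18 / 1.174e-21 = 1378 K

1378


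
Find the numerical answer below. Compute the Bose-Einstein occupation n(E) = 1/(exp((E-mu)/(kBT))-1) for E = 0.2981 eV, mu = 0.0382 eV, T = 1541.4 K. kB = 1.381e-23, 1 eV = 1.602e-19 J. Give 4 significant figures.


Step 1: (E - mu) = 0.2599 eV
Step 2: x = (E-mu)*eV/(kB*T) = 0.2599*1.602e-19/(1.381e-23*1541.4) = 1.956
Step 3: exp(x) = 7.071
Step 4: n = 1/(exp(x)-1) = 0.1647

0.1647


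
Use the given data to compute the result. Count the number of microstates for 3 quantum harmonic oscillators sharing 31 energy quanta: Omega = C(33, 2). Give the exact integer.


Step 1: Use binomial coefficient C(33, 2)
Step 2: Numerator = 33! / 31!
Step 3: Denominator = 2!
Step 4: Omega = 528

528


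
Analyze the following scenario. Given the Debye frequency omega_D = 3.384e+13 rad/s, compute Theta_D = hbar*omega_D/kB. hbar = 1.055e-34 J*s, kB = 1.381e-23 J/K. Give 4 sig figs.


Step 1: hbar*omega_D = 1.055e-34 * 3.384e+13 = 3.57e-21 J
Step 2: Theta_D = 3.57e-21 / 1.381e-23
Step 3: Theta_D = 258.5 K

258.5


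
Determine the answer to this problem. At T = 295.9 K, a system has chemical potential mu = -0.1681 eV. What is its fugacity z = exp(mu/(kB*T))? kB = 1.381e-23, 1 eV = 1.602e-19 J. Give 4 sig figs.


Step 1: Convert mu to Joules: -0.1681*1.602e-19 = -2.693e-20 J
Step 2: kB*T = 1.381e-23*295.9 = 4.086e-21 J
Step 3: mu/(kB*T) = -6.59
Step 4: z = exp(-6.59) = 0.001374

0.001374


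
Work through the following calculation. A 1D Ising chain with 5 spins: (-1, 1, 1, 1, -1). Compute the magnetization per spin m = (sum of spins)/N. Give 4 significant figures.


Step 1: Count up spins (+1): 3, down spins (-1): 2
Step 2: Total magnetization M = 3 - 2 = 1
Step 3: m = M/N = 1/5 = 0.2

0.2


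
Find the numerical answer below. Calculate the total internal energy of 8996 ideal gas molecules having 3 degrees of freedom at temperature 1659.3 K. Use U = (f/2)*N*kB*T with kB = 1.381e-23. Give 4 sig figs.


Step 1: f/2 = 3/2 = 1.5
Step 2: N*kB*T = 8996*1.381e-23*1659.3 = 2.061e-16
Step 3: U = 1.5 * 2.061e-16 = 3.092e-16 J

3.092e-16


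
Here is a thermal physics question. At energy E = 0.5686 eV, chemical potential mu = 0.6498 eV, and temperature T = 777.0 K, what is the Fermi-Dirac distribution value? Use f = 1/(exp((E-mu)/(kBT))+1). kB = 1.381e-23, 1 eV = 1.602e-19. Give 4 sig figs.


Step 1: (E - mu) = 0.5686 - 0.6498 = -0.0812 eV
Step 2: Convert: (E-mu)*eV = -1.301e-20 J
Step 3: x = (E-mu)*eV/(kB*T) = -1.212
Step 4: f = 1/(exp(-1.212)+1) = 0.7707

0.7707


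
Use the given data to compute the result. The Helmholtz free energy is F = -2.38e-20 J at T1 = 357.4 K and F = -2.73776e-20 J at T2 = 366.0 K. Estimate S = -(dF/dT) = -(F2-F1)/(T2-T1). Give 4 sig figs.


Step 1: dF = F2 - F1 = -2.73776e-20 - (-2.38e-20) = -3.5776e-21 J
Step 2: dT = T2 - T1 = 366.0 - 357.4 = 8.6 K
Step 3: S = -dF/dT = -(-3.5776e-21)/8.6 = 4.16e-22 J/K

4.16e-22


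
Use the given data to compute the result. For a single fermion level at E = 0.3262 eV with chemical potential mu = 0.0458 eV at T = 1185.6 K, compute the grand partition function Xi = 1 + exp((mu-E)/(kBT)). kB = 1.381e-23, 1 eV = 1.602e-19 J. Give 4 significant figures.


Step 1: (mu - E) = 0.0458 - 0.3262 = -0.2804 eV
Step 2: x = (mu-E)*eV/(kB*T) = -0.2804*1.602e-19/(1.381e-23*1185.6) = -2.744
Step 3: exp(x) = 0.06434
Step 4: Xi = 1 + 0.06434 = 1.064

1.064


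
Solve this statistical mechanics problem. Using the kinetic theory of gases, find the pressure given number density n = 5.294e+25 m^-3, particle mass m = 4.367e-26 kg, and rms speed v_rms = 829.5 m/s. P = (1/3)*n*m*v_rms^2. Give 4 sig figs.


Step 1: v_rms^2 = 829.5^2 = 6.881e+05
Step 2: n*m = 5.294e+25*4.367e-26 = 2.312
Step 3: P = (1/3)*2.312*6.881e+05 = 5.302e+05 Pa

5.302e+05


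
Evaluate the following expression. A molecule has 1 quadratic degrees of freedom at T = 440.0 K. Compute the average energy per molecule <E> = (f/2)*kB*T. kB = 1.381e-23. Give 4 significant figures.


Step 1: f/2 = 1/2 = 0.5
Step 2: kB*T = 1.381e-23 * 440.0 = 6.076e-21
Step 3: <E> = 0.5 * 6.076e-21 = 3.038e-21 J

3.038e-21


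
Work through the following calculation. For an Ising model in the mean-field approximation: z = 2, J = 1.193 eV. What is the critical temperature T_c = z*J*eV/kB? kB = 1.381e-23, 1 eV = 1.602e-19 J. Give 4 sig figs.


Step 1: z*J = 2*1.193 = 2.386 eV
Step 2: Convert to Joules: 2.386*1.602e-19 = 3.822e-19 J
Step 3: T_c = 3.822e-19 / 1.381e-23 = 2.768e+04 K

2.768e+04


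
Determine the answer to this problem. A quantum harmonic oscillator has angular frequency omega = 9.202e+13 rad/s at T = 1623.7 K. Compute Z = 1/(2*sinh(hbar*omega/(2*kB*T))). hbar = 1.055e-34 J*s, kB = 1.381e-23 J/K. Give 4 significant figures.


Step 1: Compute x = hbar*omega/(kB*T) = 1.055e-34*9.202e+13/(1.381e-23*1623.7) = 0.4329
Step 2: x/2 = 0.2165
Step 3: sinh(x/2) = 0.2182
Step 4: Z = 1/(2*0.2182) = 2.292

2.292


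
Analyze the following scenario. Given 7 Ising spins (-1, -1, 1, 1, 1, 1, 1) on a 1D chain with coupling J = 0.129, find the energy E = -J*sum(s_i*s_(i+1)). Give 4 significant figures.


Step 1: Nearest-neighbor products: 1, -1, 1, 1, 1, 1
Step 2: Sum of products = 4
Step 3: E = -0.129 * 4 = -0.516

-0.516


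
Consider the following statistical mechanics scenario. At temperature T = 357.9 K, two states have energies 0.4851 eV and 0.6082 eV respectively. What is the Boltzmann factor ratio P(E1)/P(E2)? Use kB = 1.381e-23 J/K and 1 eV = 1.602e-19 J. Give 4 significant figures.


Step 1: Compute energy difference dE = E1 - E2 = 0.4851 - 0.6082 = -0.1231 eV
Step 2: Convert to Joules: dE_J = -0.1231 * 1.602e-19 = -1.972e-20 J
Step 3: Compute exponent = -dE_J / (kB * T) = -(-1.972e-20) / (1.381e-23 * 357.9) = 3.99
Step 4: P(E1)/P(E2) = exp(3.99) = 54.05

54.05


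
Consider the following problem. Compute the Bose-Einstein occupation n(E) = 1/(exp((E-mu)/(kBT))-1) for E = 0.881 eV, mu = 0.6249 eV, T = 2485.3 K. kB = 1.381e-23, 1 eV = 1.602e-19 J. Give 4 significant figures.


Step 1: (E - mu) = 0.2561 eV
Step 2: x = (E-mu)*eV/(kB*T) = 0.2561*1.602e-19/(1.381e-23*2485.3) = 1.195
Step 3: exp(x) = 3.305
Step 4: n = 1/(exp(x)-1) = 0.4339

0.4339


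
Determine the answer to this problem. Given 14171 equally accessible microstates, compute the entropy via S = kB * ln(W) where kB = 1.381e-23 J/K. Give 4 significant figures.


Step 1: ln(W) = ln(14171) = 9.559
Step 2: S = kB * ln(W) = 1.381e-23 * 9.559
Step 3: S = 1.32e-22 J/K

1.32e-22


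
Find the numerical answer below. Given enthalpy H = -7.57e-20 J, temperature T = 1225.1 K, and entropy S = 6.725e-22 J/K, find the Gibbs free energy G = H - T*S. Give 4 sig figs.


Step 1: T*S = 1225.1 * 6.725e-22 = 8.239e-19 J
Step 2: G = H - T*S = -7.57e-20 - 8.239e-19
Step 3: G = -8.996e-19 J

-8.996e-19


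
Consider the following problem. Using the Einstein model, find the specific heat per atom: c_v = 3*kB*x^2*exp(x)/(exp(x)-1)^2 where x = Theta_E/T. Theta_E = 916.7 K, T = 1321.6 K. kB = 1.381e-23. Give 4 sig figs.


Step 1: x = Theta_E/T = 916.7/1321.6 = 0.6936
Step 2: x^2 = 0.4811
Step 3: exp(x) = 2.001
Step 4: c_v = 3*1.381e-23*0.4811*2.001/(2.001-1)^2 = 3.981e-23

3.981e-23


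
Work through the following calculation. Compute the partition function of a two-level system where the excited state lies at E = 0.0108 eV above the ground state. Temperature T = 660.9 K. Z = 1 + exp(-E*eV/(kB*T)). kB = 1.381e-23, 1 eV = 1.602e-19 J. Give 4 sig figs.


Step 1: Compute beta*E = E*eV/(kB*T) = 0.0108*1.602e-19/(1.381e-23*660.9) = 0.1896
Step 2: exp(-beta*E) = exp(-0.1896) = 0.8273
Step 3: Z = 1 + 0.8273 = 1.827

1.827


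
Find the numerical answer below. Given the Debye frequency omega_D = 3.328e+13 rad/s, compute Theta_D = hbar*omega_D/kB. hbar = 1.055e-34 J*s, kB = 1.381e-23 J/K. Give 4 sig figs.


Step 1: hbar*omega_D = 1.055e-34 * 3.328e+13 = 3.511e-21 J
Step 2: Theta_D = 3.511e-21 / 1.381e-23
Step 3: Theta_D = 254.2 K

254.2


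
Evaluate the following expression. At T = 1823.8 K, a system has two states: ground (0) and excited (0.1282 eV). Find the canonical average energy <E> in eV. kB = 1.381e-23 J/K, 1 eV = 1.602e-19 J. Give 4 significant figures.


Step 1: beta*E = 0.1282*1.602e-19/(1.381e-23*1823.8) = 0.8154
Step 2: exp(-beta*E) = 0.4425
Step 3: <E> = 0.1282*0.4425/(1+0.4425) = 0.03932 eV

0.03932


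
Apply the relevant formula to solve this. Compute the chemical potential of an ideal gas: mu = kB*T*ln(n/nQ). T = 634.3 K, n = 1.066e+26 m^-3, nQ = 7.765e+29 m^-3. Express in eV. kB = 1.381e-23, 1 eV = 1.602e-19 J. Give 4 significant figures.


Step 1: n/nQ = 1.066e+26/7.765e+29 = 0.0001373
Step 2: ln(n/nQ) = -8.893
Step 3: mu = kB*T*ln(n/nQ) = 8.76e-21*-8.893 = -7.79e-20 J
Step 4: Convert to eV: -7.79e-20/1.602e-19 = -0.4863 eV

-0.4863


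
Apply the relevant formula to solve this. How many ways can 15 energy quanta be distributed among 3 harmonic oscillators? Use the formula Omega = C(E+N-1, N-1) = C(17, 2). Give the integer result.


Step 1: Use binomial coefficient C(17, 2)
Step 2: Numerator = 17! / 15!
Step 3: Denominator = 2!
Step 4: Omega = 136

136


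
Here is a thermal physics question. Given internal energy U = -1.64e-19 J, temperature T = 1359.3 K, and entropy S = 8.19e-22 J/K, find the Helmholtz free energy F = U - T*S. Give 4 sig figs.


Step 1: T*S = 1359.3 * 8.19e-22 = 1.113e-18 J
Step 2: F = U - T*S = -1.64e-19 - 1.113e-18
Step 3: F = -1.277e-18 J

-1.277e-18


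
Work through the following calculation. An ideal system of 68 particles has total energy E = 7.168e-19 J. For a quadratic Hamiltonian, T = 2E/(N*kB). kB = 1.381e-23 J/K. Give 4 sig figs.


Step 1: Numerator = 2*E = 2*7.168e-19 = 1.434e-18 J
Step 2: Denominator = N*kB = 68*1.381e-23 = 9.391e-22
Step 3: T = 1.434e-18 / 9.391e-22 = 1527 K

1527


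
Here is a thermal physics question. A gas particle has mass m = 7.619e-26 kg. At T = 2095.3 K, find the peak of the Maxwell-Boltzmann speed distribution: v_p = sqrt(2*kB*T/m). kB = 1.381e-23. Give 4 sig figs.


Step 1: Numerator = 2*kB*T = 2*1.381e-23*2095.3 = 5.787e-20
Step 2: Ratio = 5.787e-20 / 7.619e-26 = 7.596e+05
Step 3: v_p = sqrt(7.596e+05) = 871.5 m/s

871.5


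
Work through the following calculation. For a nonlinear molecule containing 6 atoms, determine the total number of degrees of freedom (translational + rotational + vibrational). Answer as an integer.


Step 1: Translational DOF = 3
Step 2: Rotational DOF (nonlinear) = 3
Step 3: Vibrational DOF = 3*6 - 6 = 12
Step 4: Total = 3 + 3 + 12 = 18

18


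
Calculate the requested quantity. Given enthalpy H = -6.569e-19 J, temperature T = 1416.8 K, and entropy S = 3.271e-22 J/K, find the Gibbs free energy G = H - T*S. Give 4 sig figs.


Step 1: T*S = 1416.8 * 3.271e-22 = 4.634e-19 J
Step 2: G = H - T*S = -6.569e-19 - 4.634e-19
Step 3: G = -1.12e-18 J

-1.12e-18


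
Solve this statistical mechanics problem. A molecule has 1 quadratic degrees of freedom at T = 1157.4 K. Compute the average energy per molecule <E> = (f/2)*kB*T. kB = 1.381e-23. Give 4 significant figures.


Step 1: f/2 = 1/2 = 0.5
Step 2: kB*T = 1.381e-23 * 1157.4 = 1.598e-20
Step 3: <E> = 0.5 * 1.598e-20 = 7.992e-21 J

7.992e-21


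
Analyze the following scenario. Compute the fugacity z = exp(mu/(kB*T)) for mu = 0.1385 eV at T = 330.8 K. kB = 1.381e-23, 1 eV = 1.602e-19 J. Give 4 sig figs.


Step 1: Convert mu to Joules: 0.1385*1.602e-19 = 2.219e-20 J
Step 2: kB*T = 1.381e-23*330.8 = 4.568e-21 J
Step 3: mu/(kB*T) = 4.857
Step 4: z = exp(4.857) = 128.6

128.6


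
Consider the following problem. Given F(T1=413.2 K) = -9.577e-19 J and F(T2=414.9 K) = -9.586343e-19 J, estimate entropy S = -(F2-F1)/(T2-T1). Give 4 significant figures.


Step 1: dF = F2 - F1 = -9.586343e-19 - (-9.577e-19) = -9.343e-22 J
Step 2: dT = T2 - T1 = 414.9 - 413.2 = 1.7 K
Step 3: S = -dF/dT = -(-9.343e-22)/1.7 = 5.496e-22 J/K

5.496e-22


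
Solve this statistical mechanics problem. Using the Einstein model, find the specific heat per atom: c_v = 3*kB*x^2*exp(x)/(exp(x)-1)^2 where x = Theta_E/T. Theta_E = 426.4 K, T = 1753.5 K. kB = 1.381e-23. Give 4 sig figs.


Step 1: x = Theta_E/T = 426.4/1753.5 = 0.2432
Step 2: x^2 = 0.05913
Step 3: exp(x) = 1.275
Step 4: c_v = 3*1.381e-23*0.05913*1.275/(1.275-1)^2 = 4.123e-23

4.123e-23


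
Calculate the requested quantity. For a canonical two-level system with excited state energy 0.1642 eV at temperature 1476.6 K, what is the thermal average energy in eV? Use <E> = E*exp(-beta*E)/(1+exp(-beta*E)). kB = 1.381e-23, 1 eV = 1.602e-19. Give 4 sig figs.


Step 1: beta*E = 0.1642*1.602e-19/(1.381e-23*1476.6) = 1.29
Step 2: exp(-beta*E) = 0.2753
Step 3: <E> = 0.1642*0.2753/(1+0.2753) = 0.03544 eV

0.03544


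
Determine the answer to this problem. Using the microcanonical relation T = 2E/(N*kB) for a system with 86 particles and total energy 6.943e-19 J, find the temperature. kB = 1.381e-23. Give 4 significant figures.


Step 1: Numerator = 2*E = 2*6.943e-19 = 1.389e-18 J
Step 2: Denominator = N*kB = 86*1.381e-23 = 1.188e-21
Step 3: T = 1.389e-18 / 1.188e-21 = 1169 K

1169


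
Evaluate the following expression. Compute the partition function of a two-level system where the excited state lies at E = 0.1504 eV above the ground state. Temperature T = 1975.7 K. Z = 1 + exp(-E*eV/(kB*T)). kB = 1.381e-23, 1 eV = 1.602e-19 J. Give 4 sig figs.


Step 1: Compute beta*E = E*eV/(kB*T) = 0.1504*1.602e-19/(1.381e-23*1975.7) = 0.8831
Step 2: exp(-beta*E) = exp(-0.8831) = 0.4135
Step 3: Z = 1 + 0.4135 = 1.414

1.414


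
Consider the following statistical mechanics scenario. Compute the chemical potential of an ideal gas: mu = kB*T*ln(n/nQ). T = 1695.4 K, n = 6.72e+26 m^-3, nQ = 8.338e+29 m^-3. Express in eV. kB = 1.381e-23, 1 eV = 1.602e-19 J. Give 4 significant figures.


Step 1: n/nQ = 6.72e+26/8.338e+29 = 0.0008059
Step 2: ln(n/nQ) = -7.123
Step 3: mu = kB*T*ln(n/nQ) = 2.341e-20*-7.123 = -1.668e-19 J
Step 4: Convert to eV: -1.668e-19/1.602e-19 = -1.041 eV

-1.041


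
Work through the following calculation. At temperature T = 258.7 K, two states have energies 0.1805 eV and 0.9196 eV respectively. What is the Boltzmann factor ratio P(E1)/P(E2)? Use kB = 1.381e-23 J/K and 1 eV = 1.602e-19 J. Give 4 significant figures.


Step 1: Compute energy difference dE = E1 - E2 = 0.1805 - 0.9196 = -0.7391 eV
Step 2: Convert to Joules: dE_J = -0.7391 * 1.602e-19 = -1.184e-19 J
Step 3: Compute exponent = -dE_J / (kB * T) = -(-1.184e-19) / (1.381e-23 * 258.7) = 33.14
Step 4: P(E1)/P(E2) = exp(33.14) = 2.473e+14

2.473e+14


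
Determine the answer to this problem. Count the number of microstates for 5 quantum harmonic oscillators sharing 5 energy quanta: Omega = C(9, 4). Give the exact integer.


Step 1: Use binomial coefficient C(9, 4)
Step 2: Numerator = 9! / 5!
Step 3: Denominator = 4!
Step 4: Omega = 126

126


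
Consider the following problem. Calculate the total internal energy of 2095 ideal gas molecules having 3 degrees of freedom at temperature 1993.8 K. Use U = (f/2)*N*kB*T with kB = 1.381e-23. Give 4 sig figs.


Step 1: f/2 = 3/2 = 1.5
Step 2: N*kB*T = 2095*1.381e-23*1993.8 = 5.768e-17
Step 3: U = 1.5 * 5.768e-17 = 8.653e-17 J

8.653e-17


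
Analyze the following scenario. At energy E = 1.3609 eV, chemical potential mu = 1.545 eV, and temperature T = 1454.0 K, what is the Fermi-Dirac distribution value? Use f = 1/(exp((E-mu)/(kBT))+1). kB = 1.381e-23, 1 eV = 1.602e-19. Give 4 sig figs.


Step 1: (E - mu) = 1.3609 - 1.545 = -0.1841 eV
Step 2: Convert: (E-mu)*eV = -2.949e-20 J
Step 3: x = (E-mu)*eV/(kB*T) = -1.469
Step 4: f = 1/(exp(-1.469)+1) = 0.8129

0.8129


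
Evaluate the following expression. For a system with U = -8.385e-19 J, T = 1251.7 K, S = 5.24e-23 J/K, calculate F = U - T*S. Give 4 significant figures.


Step 1: T*S = 1251.7 * 5.24e-23 = 6.559e-20 J
Step 2: F = U - T*S = -8.385e-19 - 6.559e-20
Step 3: F = -9.041e-19 J

-9.041e-19


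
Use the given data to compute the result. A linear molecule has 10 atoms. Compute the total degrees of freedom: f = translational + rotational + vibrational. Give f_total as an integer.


Step 1: Translational DOF = 3
Step 2: Rotational DOF (linear) = 2
Step 3: Vibrational DOF = 3*10 - 5 = 25
Step 4: Total = 3 + 2 + 25 = 30

30


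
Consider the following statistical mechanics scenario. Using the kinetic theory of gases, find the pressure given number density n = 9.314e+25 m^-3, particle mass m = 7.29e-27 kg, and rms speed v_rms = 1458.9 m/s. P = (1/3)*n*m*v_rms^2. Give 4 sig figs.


Step 1: v_rms^2 = 1458.9^2 = 2.128e+06
Step 2: n*m = 9.314e+25*7.29e-27 = 0.679
Step 3: P = (1/3)*0.679*2.128e+06 = 4.817e+05 Pa

4.817e+05


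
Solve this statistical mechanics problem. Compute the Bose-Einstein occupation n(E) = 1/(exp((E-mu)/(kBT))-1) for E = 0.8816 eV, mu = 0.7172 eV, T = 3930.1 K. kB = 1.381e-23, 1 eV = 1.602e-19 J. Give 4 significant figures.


Step 1: (E - mu) = 0.1644 eV
Step 2: x = (E-mu)*eV/(kB*T) = 0.1644*1.602e-19/(1.381e-23*3930.1) = 0.4853
Step 3: exp(x) = 1.625
Step 4: n = 1/(exp(x)-1) = 1.601

1.601


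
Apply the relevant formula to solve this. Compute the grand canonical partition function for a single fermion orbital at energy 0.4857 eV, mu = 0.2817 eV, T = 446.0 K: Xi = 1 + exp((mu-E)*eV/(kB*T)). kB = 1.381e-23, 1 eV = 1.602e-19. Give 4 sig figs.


Step 1: (mu - E) = 0.2817 - 0.4857 = -0.204 eV
Step 2: x = (mu-E)*eV/(kB*T) = -0.204*1.602e-19/(1.381e-23*446.0) = -5.306
Step 3: exp(x) = 0.004962
Step 4: Xi = 1 + 0.004962 = 1.005

1.005


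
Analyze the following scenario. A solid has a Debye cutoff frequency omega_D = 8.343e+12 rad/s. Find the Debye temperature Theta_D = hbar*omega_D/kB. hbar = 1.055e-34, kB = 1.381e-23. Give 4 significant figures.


Step 1: hbar*omega_D = 1.055e-34 * 8.343e+12 = 8.802e-22 J
Step 2: Theta_D = 8.802e-22 / 1.381e-23
Step 3: Theta_D = 63.74 K

63.74


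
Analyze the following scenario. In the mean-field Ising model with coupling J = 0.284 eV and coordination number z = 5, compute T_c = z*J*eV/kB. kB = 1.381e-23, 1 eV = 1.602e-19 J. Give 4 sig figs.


Step 1: z*J = 5*0.284 = 1.42 eV
Step 2: Convert to Joules: 1.42*1.602e-19 = 2.275e-19 J
Step 3: T_c = 2.275e-19 / 1.381e-23 = 1.647e+04 K

1.647e+04


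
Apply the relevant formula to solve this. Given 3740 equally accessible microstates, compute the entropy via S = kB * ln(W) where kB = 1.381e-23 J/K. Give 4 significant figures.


Step 1: ln(W) = ln(3740) = 8.227
Step 2: S = kB * ln(W) = 1.381e-23 * 8.227
Step 3: S = 1.136e-22 J/K

1.136e-22


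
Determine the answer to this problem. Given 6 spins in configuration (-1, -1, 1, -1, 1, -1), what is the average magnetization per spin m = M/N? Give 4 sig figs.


Step 1: Count up spins (+1): 2, down spins (-1): 4
Step 2: Total magnetization M = 2 - 4 = -2
Step 3: m = M/N = -2/6 = -0.3333

-0.3333


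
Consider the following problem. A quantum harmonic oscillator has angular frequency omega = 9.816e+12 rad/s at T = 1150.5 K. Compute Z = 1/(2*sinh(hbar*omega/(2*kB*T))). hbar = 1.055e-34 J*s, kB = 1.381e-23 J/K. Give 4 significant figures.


Step 1: Compute x = hbar*omega/(kB*T) = 1.055e-34*9.816e+12/(1.381e-23*1150.5) = 0.06518
Step 2: x/2 = 0.03259
Step 3: sinh(x/2) = 0.0326
Step 4: Z = 1/(2*0.0326) = 15.34

15.34


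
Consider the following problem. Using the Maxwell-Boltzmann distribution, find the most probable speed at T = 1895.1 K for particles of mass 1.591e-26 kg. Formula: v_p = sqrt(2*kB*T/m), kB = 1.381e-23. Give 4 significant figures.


Step 1: Numerator = 2*kB*T = 2*1.381e-23*1895.1 = 5.234e-20
Step 2: Ratio = 5.234e-20 / 1.591e-26 = 3.29e+06
Step 3: v_p = sqrt(3.29e+06) = 1814 m/s

1814


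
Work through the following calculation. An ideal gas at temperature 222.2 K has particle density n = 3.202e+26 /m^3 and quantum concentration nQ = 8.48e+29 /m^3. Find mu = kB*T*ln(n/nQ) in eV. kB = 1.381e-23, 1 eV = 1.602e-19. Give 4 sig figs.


Step 1: n/nQ = 3.202e+26/8.48e+29 = 0.0003776
Step 2: ln(n/nQ) = -7.882
Step 3: mu = kB*T*ln(n/nQ) = 3.069e-21*-7.882 = -2.419e-20 J
Step 4: Convert to eV: -2.419e-20/1.602e-19 = -0.151 eV

-0.151


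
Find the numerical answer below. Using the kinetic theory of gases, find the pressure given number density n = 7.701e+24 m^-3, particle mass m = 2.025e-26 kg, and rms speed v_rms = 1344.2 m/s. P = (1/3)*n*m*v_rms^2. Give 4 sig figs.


Step 1: v_rms^2 = 1344.2^2 = 1.807e+06
Step 2: n*m = 7.701e+24*2.025e-26 = 0.1559
Step 3: P = (1/3)*0.1559*1.807e+06 = 9.392e+04 Pa

9.392e+04


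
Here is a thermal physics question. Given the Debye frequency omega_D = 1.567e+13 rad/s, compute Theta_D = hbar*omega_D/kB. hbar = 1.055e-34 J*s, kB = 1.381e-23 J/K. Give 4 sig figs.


Step 1: hbar*omega_D = 1.055e-34 * 1.567e+13 = 1.653e-21 J
Step 2: Theta_D = 1.653e-21 / 1.381e-23
Step 3: Theta_D = 119.7 K

119.7


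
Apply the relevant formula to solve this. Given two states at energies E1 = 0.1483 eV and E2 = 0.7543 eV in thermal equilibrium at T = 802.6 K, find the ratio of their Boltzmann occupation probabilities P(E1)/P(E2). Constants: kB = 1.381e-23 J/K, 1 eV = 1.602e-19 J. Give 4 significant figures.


Step 1: Compute energy difference dE = E1 - E2 = 0.1483 - 0.7543 = -0.606 eV
Step 2: Convert to Joules: dE_J = -0.606 * 1.602e-19 = -9.708e-20 J
Step 3: Compute exponent = -dE_J / (kB * T) = -(-9.708e-20) / (1.381e-23 * 802.6) = 8.759
Step 4: P(E1)/P(E2) = exp(8.759) = 6366

6366
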